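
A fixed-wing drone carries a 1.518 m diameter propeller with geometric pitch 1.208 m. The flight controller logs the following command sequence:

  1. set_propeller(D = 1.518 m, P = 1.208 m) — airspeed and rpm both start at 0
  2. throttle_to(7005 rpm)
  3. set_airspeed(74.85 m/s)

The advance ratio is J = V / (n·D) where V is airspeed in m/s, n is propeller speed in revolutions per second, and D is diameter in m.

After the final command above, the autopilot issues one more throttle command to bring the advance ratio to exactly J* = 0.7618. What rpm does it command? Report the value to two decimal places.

set_propeller: D = 1.518 m, P = 1.208 m (p = P/D = 0.795784); state ← (V=0, rpm=0)
throttle_to(7005): rpm ← 7005
set_airspeed(74.85): V ← 74.85 m/s
final state: V = 74.85 m/s, rpm = 7005 → n = rpm/60 = 116.750000 rev/s
target J* = 0.7618; solve J* = V/(n·D) for n: n = V/(J*·D) = 74.85/(0.7618 × 1.518) = 64.726044 rev/s
rpm = 60·n = 3883.562646

rpm = 3883.56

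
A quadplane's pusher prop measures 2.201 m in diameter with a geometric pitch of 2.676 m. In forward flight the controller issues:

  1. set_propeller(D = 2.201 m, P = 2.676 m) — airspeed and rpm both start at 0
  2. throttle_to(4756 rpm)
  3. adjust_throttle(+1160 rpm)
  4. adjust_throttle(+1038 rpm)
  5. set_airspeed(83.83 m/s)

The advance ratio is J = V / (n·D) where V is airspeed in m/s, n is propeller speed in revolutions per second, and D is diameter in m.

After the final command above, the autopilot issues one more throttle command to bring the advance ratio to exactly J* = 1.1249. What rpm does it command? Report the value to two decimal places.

set_propeller: D = 2.201 m, P = 2.676 m (p = P/D = 1.215811); state ← (V=0, rpm=0)
throttle_to(4756): rpm ← 4756
adjust_throttle(+1160): rpm ← 4756 +1160 = 5916
adjust_throttle(+1038): rpm ← 5916 +1038 = 6954
set_airspeed(83.83): V ← 83.83 m/s
final state: V = 83.83 m/s, rpm = 6954 → n = rpm/60 = 115.900000 rev/s
target J* = 1.1249; solve J* = V/(n·D) for n: n = V/(J*·D) = 83.83/(1.1249 × 2.201) = 33.858328 rev/s
rpm = 60·n = 2031.499675

rpm = 2031.50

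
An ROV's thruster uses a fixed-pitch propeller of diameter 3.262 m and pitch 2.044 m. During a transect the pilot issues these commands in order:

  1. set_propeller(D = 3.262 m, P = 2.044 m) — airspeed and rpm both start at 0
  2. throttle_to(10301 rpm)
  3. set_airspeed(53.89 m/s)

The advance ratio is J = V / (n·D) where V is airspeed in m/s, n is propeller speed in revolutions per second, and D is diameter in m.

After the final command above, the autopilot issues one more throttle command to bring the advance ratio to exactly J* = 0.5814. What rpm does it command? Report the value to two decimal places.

set_propeller: D = 3.262 m, P = 2.044 m (p = P/D = 0.626609); state ← (V=0, rpm=0)
throttle_to(10301): rpm ← 10301
set_airspeed(53.89): V ← 53.89 m/s
final state: V = 53.89 m/s, rpm = 10301 → n = rpm/60 = 171.683333 rev/s
target J* = 0.5814; solve J* = V/(n·D) for n: n = V/(J*·D) = 53.89/(0.5814 × 3.262) = 28.415101 rev/s
rpm = 60·n = 1704.906042

rpm = 1704.91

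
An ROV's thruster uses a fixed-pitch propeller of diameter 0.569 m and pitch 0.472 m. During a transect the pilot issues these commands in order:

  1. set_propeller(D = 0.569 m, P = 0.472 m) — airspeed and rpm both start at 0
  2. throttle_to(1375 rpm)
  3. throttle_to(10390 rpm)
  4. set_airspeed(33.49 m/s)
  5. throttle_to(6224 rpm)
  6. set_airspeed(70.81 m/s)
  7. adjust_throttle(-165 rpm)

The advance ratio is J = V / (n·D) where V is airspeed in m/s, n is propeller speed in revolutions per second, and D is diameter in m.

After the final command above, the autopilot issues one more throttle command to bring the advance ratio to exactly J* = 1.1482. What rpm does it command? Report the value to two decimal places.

rpm = 6503.03

set_propeller: D = 0.569 m, P = 0.472 m (p = P/D = 0.829525); state ← (V=0, rpm=0)
throttle_to(1375): rpm ← 1375
throttle_to(10390): rpm ← 10390
set_airspeed(33.49): V ← 33.49 m/s
throttle_to(6224): rpm ← 6224
set_airspeed(70.81): V ← 70.81 m/s
adjust_throttle(-165): rpm ← 6224 -165 = 6059
final state: V = 70.81 m/s, rpm = 6059 → n = rpm/60 = 100.983333 rev/s
target J* = 1.1482; solve J* = V/(n·D) for n: n = V/(J*·D) = 70.81/(1.1482 × 0.569) = 108.383903 rev/s
rpm = 60·n = 6503.034168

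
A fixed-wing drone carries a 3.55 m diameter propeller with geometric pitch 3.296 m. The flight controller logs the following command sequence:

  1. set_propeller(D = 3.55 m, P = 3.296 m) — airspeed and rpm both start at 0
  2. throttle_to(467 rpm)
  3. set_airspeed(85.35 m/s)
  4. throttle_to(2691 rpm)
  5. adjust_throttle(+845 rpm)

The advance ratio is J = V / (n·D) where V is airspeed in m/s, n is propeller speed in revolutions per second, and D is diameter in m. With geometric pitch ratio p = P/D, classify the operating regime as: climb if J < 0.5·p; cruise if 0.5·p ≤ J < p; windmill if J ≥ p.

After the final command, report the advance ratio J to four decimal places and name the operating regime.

set_propeller: D = 3.55 m, P = 3.296 m (p = P/D = 0.928451); state ← (V=0, rpm=0)
throttle_to(467): rpm ← 467
set_airspeed(85.35): V ← 85.35 m/s
throttle_to(2691): rpm ← 2691
adjust_throttle(+845): rpm ← 2691 +845 = 3536
final state: V = 85.35 m/s, rpm = 3536 → n = rpm/60 = 58.933333 rev/s
J = V / (n·D) = 85.35 / (58.933333 × 3.55) = 0.407957
regime bands: climb J<0.4642 | cruise [0.4642, 0.9285) | windmill J≥0.9285
J = 0.4080 → climb

J = 0.4080, regime = climb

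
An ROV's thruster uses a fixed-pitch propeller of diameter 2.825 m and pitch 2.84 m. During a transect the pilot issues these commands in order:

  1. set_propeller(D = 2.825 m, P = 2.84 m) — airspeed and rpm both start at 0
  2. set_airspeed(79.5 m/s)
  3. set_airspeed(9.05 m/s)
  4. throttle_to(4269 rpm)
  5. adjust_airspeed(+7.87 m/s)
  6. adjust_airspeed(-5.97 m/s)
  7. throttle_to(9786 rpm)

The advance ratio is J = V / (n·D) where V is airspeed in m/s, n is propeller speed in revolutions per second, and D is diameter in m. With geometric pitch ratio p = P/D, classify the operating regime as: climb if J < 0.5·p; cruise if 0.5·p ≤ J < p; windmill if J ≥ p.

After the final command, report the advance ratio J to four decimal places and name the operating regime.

J = 0.0238, regime = climb

set_propeller: D = 2.825 m, P = 2.84 m (p = P/D = 1.005310); state ← (V=0, rpm=0)
set_airspeed(79.5): V ← 79.5 m/s
set_airspeed(9.05): V ← 9.05 m/s
throttle_to(4269): rpm ← 4269
adjust_airspeed(+7.87): V ← 9.05 +7.87 = 16.92 m/s
adjust_airspeed(-5.97): V ← 16.92 -5.97 = 10.95 m/s
throttle_to(9786): rpm ← 9786
final state: V = 10.95 m/s, rpm = 9786 → n = rpm/60 = 163.100000 rev/s
J = V / (n·D) = 10.95 / (163.100000 × 2.825) = 0.023765
regime bands: climb J<0.5027 | cruise [0.5027, 1.0053) | windmill J≥1.0053
J = 0.0238 → climb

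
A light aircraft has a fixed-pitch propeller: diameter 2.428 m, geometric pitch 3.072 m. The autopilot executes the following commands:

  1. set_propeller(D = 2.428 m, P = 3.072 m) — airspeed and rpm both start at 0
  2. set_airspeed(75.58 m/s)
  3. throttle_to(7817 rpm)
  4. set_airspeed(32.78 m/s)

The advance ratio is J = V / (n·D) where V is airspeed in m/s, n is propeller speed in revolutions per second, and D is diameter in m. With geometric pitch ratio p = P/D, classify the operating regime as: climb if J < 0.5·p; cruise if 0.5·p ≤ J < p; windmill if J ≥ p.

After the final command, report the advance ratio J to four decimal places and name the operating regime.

J = 0.1036, regime = climb

set_propeller: D = 2.428 m, P = 3.072 m (p = P/D = 1.265239); state ← (V=0, rpm=0)
set_airspeed(75.58): V ← 75.58 m/s
throttle_to(7817): rpm ← 7817
set_airspeed(32.78): V ← 32.78 m/s
final state: V = 32.78 m/s, rpm = 7817 → n = rpm/60 = 130.283333 rev/s
J = V / (n·D) = 32.78 / (130.283333 × 2.428) = 0.103627
regime bands: climb J<0.6326 | cruise [0.6326, 1.2652) | windmill J≥1.2652
J = 0.1036 → climb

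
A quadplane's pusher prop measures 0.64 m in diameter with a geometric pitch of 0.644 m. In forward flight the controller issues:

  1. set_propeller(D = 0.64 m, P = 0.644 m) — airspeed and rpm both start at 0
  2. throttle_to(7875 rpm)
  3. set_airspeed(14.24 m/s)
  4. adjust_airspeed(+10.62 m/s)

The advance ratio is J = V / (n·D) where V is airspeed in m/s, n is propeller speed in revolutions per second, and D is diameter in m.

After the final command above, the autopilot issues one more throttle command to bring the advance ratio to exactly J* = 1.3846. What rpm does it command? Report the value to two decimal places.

rpm = 1683.25

set_propeller: D = 0.64 m, P = 0.644 m (p = P/D = 1.006250); state ← (V=0, rpm=0)
throttle_to(7875): rpm ← 7875
set_airspeed(14.24): V ← 14.24 m/s
adjust_airspeed(+10.62): V ← 14.24 +10.62 = 24.86 m/s
final state: V = 24.86 m/s, rpm = 7875 → n = rpm/60 = 131.250000 rev/s
target J* = 1.3846; solve J* = V/(n·D) for n: n = V/(J*·D) = 24.86/(1.3846 × 0.64) = 28.054131 rev/s
rpm = 60·n = 1683.247869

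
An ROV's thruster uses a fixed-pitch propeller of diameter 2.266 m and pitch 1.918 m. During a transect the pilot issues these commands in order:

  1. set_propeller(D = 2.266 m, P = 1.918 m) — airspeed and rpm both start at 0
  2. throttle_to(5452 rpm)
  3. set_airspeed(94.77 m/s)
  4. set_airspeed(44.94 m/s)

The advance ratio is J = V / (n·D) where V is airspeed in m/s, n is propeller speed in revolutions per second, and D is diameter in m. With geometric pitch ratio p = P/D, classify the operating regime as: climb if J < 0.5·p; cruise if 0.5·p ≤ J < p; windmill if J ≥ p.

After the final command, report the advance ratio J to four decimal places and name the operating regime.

J = 0.2183, regime = climb

set_propeller: D = 2.266 m, P = 1.918 m (p = P/D = 0.846425); state ← (V=0, rpm=0)
throttle_to(5452): rpm ← 5452
set_airspeed(94.77): V ← 94.77 m/s
set_airspeed(44.94): V ← 44.94 m/s
final state: V = 44.94 m/s, rpm = 5452 → n = rpm/60 = 90.866667 rev/s
J = V / (n·D) = 44.94 / (90.866667 × 2.266) = 0.218257
regime bands: climb J<0.4232 | cruise [0.4232, 0.8464) | windmill J≥0.8464
J = 0.2183 → climb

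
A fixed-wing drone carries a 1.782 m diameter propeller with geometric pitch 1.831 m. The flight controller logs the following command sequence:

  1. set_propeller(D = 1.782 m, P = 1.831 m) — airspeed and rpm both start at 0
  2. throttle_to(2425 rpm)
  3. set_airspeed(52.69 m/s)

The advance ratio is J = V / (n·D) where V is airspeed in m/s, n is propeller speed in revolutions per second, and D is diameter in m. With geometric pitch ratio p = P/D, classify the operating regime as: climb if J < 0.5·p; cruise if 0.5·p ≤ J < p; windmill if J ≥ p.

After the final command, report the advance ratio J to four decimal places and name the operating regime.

set_propeller: D = 1.782 m, P = 1.831 m (p = P/D = 1.027497); state ← (V=0, rpm=0)
throttle_to(2425): rpm ← 2425
set_airspeed(52.69): V ← 52.69 m/s
final state: V = 52.69 m/s, rpm = 2425 → n = rpm/60 = 40.416667 rev/s
J = V / (n·D) = 52.69 / (40.416667 × 1.782) = 0.731577
regime bands: climb J<0.5137 | cruise [0.5137, 1.0275) | windmill J≥1.0275
J = 0.7316 → cruise

J = 0.7316, regime = cruise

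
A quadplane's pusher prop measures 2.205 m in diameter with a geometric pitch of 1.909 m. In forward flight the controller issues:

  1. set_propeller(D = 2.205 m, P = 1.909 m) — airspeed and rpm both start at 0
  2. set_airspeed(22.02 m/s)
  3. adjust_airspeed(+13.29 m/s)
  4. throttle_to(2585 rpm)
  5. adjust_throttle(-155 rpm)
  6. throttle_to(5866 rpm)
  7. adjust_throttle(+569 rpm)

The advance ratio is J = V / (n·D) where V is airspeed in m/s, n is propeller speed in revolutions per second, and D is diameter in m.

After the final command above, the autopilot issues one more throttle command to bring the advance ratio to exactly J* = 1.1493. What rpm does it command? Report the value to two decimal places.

rpm = 836.00

set_propeller: D = 2.205 m, P = 1.909 m (p = P/D = 0.865760); state ← (V=0, rpm=0)
set_airspeed(22.02): V ← 22.02 m/s
adjust_airspeed(+13.29): V ← 22.02 +13.29 = 35.31 m/s
throttle_to(2585): rpm ← 2585
adjust_throttle(-155): rpm ← 2585 -155 = 2430
throttle_to(5866): rpm ← 5866
adjust_throttle(+569): rpm ← 5866 +569 = 6435
final state: V = 35.31 m/s, rpm = 6435 → n = rpm/60 = 107.250000 rev/s
target J* = 1.1493; solve J* = V/(n·D) for n: n = V/(J*·D) = 35.31/(1.1493 × 2.205) = 13.933355 rev/s
rpm = 60·n = 836.001328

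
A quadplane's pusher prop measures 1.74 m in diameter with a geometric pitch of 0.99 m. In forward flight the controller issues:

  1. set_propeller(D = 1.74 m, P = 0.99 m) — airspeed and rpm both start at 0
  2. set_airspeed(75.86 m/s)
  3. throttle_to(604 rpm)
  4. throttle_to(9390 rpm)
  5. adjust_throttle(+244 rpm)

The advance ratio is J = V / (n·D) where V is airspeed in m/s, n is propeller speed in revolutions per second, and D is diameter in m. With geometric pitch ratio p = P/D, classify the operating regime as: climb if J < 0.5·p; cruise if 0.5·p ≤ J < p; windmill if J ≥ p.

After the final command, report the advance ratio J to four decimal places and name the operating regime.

J = 0.2715, regime = climb

set_propeller: D = 1.74 m, P = 0.99 m (p = P/D = 0.568966); state ← (V=0, rpm=0)
set_airspeed(75.86): V ← 75.86 m/s
throttle_to(604): rpm ← 604
throttle_to(9390): rpm ← 9390
adjust_throttle(+244): rpm ← 9390 +244 = 9634
final state: V = 75.86 m/s, rpm = 9634 → n = rpm/60 = 160.566667 rev/s
J = V / (n·D) = 75.86 / (160.566667 × 1.74) = 0.271524
regime bands: climb J<0.2845 | cruise [0.2845, 0.5690) | windmill J≥0.5690
J = 0.2715 → climb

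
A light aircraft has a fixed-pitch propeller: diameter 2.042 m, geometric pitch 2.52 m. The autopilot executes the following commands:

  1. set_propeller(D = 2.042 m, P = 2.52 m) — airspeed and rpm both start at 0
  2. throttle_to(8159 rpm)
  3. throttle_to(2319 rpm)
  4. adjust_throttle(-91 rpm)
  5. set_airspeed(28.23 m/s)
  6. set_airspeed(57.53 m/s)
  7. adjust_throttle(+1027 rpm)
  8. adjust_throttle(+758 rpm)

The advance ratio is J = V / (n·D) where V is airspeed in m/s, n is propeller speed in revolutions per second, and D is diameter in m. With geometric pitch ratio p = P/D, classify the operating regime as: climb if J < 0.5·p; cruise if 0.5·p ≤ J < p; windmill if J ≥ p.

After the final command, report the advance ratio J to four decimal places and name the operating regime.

J = 0.4212, regime = climb

set_propeller: D = 2.042 m, P = 2.52 m (p = P/D = 1.234084); state ← (V=0, rpm=0)
throttle_to(8159): rpm ← 8159
throttle_to(2319): rpm ← 2319
adjust_throttle(-91): rpm ← 2319 -91 = 2228
set_airspeed(28.23): V ← 28.23 m/s
set_airspeed(57.53): V ← 57.53 m/s
adjust_throttle(+1027): rpm ← 2228 +1027 = 3255
adjust_throttle(+758): rpm ← 3255 +758 = 4013
final state: V = 57.53 m/s, rpm = 4013 → n = rpm/60 = 66.883333 rev/s
J = V / (n·D) = 57.53 / (66.883333 × 2.042) = 0.421231
regime bands: climb J<0.6170 | cruise [0.6170, 1.2341) | windmill J≥1.2341
J = 0.4212 → climb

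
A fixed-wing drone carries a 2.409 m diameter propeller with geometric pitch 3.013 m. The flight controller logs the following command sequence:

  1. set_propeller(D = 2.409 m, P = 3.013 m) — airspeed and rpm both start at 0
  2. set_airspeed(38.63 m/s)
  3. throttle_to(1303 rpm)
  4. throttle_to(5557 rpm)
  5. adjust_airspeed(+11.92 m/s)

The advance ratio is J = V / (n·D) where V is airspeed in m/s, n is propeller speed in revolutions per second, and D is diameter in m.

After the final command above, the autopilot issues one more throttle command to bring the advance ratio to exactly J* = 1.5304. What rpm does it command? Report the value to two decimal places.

set_propeller: D = 2.409 m, P = 3.013 m (p = P/D = 1.250726); state ← (V=0, rpm=0)
set_airspeed(38.63): V ← 38.63 m/s
throttle_to(1303): rpm ← 1303
throttle_to(5557): rpm ← 5557
adjust_airspeed(+11.92): V ← 38.63 +11.92 = 50.55 m/s
final state: V = 50.55 m/s, rpm = 5557 → n = rpm/60 = 92.616667 rev/s
target J* = 1.5304; solve J* = V/(n·D) for n: n = V/(J*·D) = 50.55/(1.5304 × 2.409) = 13.711324 rev/s
rpm = 60·n = 822.679458

rpm = 822.68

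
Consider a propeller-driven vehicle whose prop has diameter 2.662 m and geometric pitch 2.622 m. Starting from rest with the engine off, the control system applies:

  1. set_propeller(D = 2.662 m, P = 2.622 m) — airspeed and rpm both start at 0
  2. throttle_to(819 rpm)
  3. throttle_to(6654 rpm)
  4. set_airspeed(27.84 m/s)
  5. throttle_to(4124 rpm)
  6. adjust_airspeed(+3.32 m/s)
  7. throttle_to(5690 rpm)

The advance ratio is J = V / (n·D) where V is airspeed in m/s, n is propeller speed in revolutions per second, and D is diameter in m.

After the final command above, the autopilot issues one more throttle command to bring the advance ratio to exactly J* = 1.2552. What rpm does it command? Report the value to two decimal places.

rpm = 559.54

set_propeller: D = 2.662 m, P = 2.622 m (p = P/D = 0.984974); state ← (V=0, rpm=0)
throttle_to(819): rpm ← 819
throttle_to(6654): rpm ← 6654
set_airspeed(27.84): V ← 27.84 m/s
throttle_to(4124): rpm ← 4124
adjust_airspeed(+3.32): V ← 27.84 +3.32 = 31.16 m/s
throttle_to(5690): rpm ← 5690
final state: V = 31.16 m/s, rpm = 5690 → n = rpm/60 = 94.833333 rev/s
target J* = 1.2552; solve J* = V/(n·D) for n: n = V/(J*·D) = 31.16/(1.2552 × 2.662) = 9.325593 rev/s
rpm = 60·n = 559.535593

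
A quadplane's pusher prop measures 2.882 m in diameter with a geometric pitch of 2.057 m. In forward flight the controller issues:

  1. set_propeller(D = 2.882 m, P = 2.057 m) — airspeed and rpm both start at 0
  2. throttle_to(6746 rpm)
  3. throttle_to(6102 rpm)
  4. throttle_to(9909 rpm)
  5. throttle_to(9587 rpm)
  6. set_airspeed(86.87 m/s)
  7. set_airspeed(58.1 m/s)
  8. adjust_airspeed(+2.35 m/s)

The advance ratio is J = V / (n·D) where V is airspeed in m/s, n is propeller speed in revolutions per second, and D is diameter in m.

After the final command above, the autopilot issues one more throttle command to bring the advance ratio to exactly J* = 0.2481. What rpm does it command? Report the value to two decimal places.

rpm = 5072.56

set_propeller: D = 2.882 m, P = 2.057 m (p = P/D = 0.713740); state ← (V=0, rpm=0)
throttle_to(6746): rpm ← 6746
throttle_to(6102): rpm ← 6102
throttle_to(9909): rpm ← 9909
throttle_to(9587): rpm ← 9587
set_airspeed(86.87): V ← 86.87 m/s
set_airspeed(58.1): V ← 58.1 m/s
adjust_airspeed(+2.35): V ← 58.1 +2.35 = 60.45 m/s
final state: V = 60.45 m/s, rpm = 9587 → n = rpm/60 = 159.783333 rev/s
target J* = 0.2481; solve J* = V/(n·D) for n: n = V/(J*·D) = 60.45/(0.2481 × 2.882) = 84.542593 rev/s
rpm = 60·n = 5072.555586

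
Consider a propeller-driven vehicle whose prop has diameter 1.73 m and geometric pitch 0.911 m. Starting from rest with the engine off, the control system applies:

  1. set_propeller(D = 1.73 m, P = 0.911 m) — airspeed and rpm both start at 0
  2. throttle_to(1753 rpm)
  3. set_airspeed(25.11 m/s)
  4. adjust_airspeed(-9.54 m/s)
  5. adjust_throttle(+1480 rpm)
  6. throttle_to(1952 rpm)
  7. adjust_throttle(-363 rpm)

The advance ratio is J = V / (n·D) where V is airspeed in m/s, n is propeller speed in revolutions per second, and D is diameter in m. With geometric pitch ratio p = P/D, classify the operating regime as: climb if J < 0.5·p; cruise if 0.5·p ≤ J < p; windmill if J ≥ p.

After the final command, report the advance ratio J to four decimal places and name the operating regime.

set_propeller: D = 1.73 m, P = 0.911 m (p = P/D = 0.526590); state ← (V=0, rpm=0)
throttle_to(1753): rpm ← 1753
set_airspeed(25.11): V ← 25.11 m/s
adjust_airspeed(-9.54): V ← 25.11 -9.54 = 15.57 m/s
adjust_throttle(+1480): rpm ← 1753 +1480 = 3233
throttle_to(1952): rpm ← 1952
adjust_throttle(-363): rpm ← 1952 -363 = 1589
final state: V = 15.57 m/s, rpm = 1589 → n = rpm/60 = 26.483333 rev/s
J = V / (n·D) = 15.57 / (26.483333 × 1.73) = 0.339836
regime bands: climb J<0.2633 | cruise [0.2633, 0.5266) | windmill J≥0.5266
J = 0.3398 → cruise

J = 0.3398, regime = cruise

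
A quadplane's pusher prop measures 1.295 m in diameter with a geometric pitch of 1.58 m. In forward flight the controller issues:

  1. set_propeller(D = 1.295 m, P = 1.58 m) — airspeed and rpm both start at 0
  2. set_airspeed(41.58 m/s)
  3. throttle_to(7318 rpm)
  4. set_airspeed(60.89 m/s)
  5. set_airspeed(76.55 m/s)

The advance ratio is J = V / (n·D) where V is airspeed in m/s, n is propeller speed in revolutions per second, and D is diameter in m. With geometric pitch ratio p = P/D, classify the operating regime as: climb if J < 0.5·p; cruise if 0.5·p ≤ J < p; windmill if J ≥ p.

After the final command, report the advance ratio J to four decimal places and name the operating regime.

set_propeller: D = 1.295 m, P = 1.58 m (p = P/D = 1.220077); state ← (V=0, rpm=0)
set_airspeed(41.58): V ← 41.58 m/s
throttle_to(7318): rpm ← 7318
set_airspeed(60.89): V ← 60.89 m/s
set_airspeed(76.55): V ← 76.55 m/s
final state: V = 76.55 m/s, rpm = 7318 → n = rpm/60 = 121.966667 rev/s
J = V / (n·D) = 76.55 / (121.966667 × 1.295) = 0.484657
regime bands: climb J<0.6100 | cruise [0.6100, 1.2201) | windmill J≥1.2201
J = 0.4847 → climb

J = 0.4847, regime = climb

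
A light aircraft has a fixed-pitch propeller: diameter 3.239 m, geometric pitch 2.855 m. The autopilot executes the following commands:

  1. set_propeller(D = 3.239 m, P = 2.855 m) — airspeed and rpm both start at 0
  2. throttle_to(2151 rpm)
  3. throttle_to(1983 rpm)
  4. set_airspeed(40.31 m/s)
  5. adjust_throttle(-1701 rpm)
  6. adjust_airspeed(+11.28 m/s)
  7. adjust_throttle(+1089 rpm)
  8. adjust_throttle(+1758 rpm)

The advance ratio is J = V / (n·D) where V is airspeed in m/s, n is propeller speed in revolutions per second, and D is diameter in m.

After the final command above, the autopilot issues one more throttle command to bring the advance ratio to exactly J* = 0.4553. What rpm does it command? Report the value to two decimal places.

rpm = 2098.98

set_propeller: D = 3.239 m, P = 2.855 m (p = P/D = 0.881445); state ← (V=0, rpm=0)
throttle_to(2151): rpm ← 2151
throttle_to(1983): rpm ← 1983
set_airspeed(40.31): V ← 40.31 m/s
adjust_throttle(-1701): rpm ← 1983 -1701 = 282
adjust_airspeed(+11.28): V ← 40.31 +11.28 = 51.59 m/s
adjust_throttle(+1089): rpm ← 282 +1089 = 1371
adjust_throttle(+1758): rpm ← 1371 +1758 = 3129
final state: V = 51.59 m/s, rpm = 3129 → n = rpm/60 = 52.150000 rev/s
target J* = 0.4553; solve J* = V/(n·D) for n: n = V/(J*·D) = 51.59/(0.4553 × 3.239) = 34.982990 rev/s
rpm = 60·n = 2098.979418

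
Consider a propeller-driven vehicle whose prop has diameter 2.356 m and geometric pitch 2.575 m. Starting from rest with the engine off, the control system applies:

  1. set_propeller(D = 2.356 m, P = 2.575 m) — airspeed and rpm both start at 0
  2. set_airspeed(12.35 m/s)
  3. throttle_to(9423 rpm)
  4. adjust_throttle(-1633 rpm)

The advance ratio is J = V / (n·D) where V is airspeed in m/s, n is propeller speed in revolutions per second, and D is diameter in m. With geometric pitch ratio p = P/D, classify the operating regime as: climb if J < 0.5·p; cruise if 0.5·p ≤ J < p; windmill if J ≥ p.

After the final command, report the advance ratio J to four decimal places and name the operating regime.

J = 0.0404, regime = climb

set_propeller: D = 2.356 m, P = 2.575 m (p = P/D = 1.092954); state ← (V=0, rpm=0)
set_airspeed(12.35): V ← 12.35 m/s
throttle_to(9423): rpm ← 9423
adjust_throttle(-1633): rpm ← 9423 -1633 = 7790
final state: V = 12.35 m/s, rpm = 7790 → n = rpm/60 = 129.833333 rev/s
J = V / (n·D) = 12.35 / (129.833333 × 2.356) = 0.040374
regime bands: climb J<0.5465 | cruise [0.5465, 1.0930) | windmill J≥1.0930
J = 0.0404 → climb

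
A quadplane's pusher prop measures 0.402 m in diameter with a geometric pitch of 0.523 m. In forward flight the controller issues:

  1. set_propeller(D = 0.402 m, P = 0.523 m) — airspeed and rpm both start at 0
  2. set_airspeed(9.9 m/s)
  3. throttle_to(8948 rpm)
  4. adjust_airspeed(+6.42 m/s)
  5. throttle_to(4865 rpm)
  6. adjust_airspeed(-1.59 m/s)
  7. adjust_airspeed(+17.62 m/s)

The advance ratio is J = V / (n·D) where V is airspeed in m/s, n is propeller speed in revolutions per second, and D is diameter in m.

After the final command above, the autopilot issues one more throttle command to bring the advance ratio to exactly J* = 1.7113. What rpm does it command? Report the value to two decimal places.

set_propeller: D = 0.402 m, P = 0.523 m (p = P/D = 1.300995); state ← (V=0, rpm=0)
set_airspeed(9.9): V ← 9.9 m/s
throttle_to(8948): rpm ← 8948
adjust_airspeed(+6.42): V ← 9.9 +6.42 = 16.32 m/s
throttle_to(4865): rpm ← 4865
adjust_airspeed(-1.59): V ← 16.32 -1.59 = 14.73 m/s
adjust_airspeed(+17.62): V ← 14.73 +17.62 = 32.35 m/s
final state: V = 32.35 m/s, rpm = 4865 → n = rpm/60 = 81.083333 rev/s
target J* = 1.7113; solve J* = V/(n·D) for n: n = V/(J*·D) = 32.35/(1.7113 × 0.402) = 47.024272 rev/s
rpm = 60·n = 2821.456325

rpm = 2821.46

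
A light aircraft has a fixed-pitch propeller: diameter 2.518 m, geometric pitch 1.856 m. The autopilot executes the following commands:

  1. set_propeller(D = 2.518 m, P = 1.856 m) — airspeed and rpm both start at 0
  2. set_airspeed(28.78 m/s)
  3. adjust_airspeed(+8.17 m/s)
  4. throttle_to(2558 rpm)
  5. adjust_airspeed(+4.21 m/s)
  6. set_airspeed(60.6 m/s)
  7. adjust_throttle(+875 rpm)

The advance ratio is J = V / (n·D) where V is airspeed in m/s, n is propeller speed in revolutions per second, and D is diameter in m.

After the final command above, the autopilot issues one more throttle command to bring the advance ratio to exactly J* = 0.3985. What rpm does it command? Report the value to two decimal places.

rpm = 3623.60

set_propeller: D = 2.518 m, P = 1.856 m (p = P/D = 0.737093); state ← (V=0, rpm=0)
set_airspeed(28.78): V ← 28.78 m/s
adjust_airspeed(+8.17): V ← 28.78 +8.17 = 36.95 m/s
throttle_to(2558): rpm ← 2558
adjust_airspeed(+4.21): V ← 36.95 +4.21 = 41.16 m/s
set_airspeed(60.6): V ← 60.6 m/s
adjust_throttle(+875): rpm ← 2558 +875 = 3433
final state: V = 60.6 m/s, rpm = 3433 → n = rpm/60 = 57.216667 rev/s
target J* = 0.3985; solve J* = V/(n·D) for n: n = V/(J*·D) = 60.6/(0.3985 × 2.518) = 60.393274 rev/s
rpm = 60·n = 3623.596429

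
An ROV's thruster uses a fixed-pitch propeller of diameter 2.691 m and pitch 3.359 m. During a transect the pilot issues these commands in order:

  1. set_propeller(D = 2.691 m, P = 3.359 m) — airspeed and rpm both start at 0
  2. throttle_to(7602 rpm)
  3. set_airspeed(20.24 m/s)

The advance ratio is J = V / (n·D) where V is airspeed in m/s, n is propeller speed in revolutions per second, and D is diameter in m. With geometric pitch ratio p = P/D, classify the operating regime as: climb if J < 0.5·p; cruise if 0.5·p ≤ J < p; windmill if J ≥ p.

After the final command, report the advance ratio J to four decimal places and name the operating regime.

J = 0.0594, regime = climb

set_propeller: D = 2.691 m, P = 3.359 m (p = P/D = 1.248235); state ← (V=0, rpm=0)
throttle_to(7602): rpm ← 7602
set_airspeed(20.24): V ← 20.24 m/s
final state: V = 20.24 m/s, rpm = 7602 → n = rpm/60 = 126.700000 rev/s
J = V / (n·D) = 20.24 / (126.700000 × 2.691) = 0.059364
regime bands: climb J<0.6241 | cruise [0.6241, 1.2482) | windmill J≥1.2482
J = 0.0594 → climb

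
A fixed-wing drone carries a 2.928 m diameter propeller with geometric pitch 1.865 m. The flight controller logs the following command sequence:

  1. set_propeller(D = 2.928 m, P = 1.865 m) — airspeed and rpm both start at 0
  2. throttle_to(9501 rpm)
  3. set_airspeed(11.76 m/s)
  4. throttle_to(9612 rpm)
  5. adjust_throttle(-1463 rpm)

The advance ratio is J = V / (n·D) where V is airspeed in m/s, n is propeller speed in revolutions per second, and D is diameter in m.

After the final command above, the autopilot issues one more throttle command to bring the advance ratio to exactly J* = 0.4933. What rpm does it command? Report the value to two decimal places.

set_propeller: D = 2.928 m, P = 1.865 m (p = P/D = 0.636954); state ← (V=0, rpm=0)
throttle_to(9501): rpm ← 9501
set_airspeed(11.76): V ← 11.76 m/s
throttle_to(9612): rpm ← 9612
adjust_throttle(-1463): rpm ← 9612 -1463 = 8149
final state: V = 11.76 m/s, rpm = 8149 → n = rpm/60 = 135.816667 rev/s
target J* = 0.4933; solve J* = V/(n·D) for n: n = V/(J*·D) = 11.76/(0.4933 × 2.928) = 8.141888 rev/s
rpm = 60·n = 488.513291

rpm = 488.51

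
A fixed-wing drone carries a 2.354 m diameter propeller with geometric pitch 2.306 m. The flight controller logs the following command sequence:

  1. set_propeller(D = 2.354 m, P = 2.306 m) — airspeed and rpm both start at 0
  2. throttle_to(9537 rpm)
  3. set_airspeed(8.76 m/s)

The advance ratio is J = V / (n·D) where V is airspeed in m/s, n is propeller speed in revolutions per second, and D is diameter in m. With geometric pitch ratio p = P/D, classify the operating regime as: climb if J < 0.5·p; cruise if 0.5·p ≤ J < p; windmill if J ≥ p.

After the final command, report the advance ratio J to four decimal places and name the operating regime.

set_propeller: D = 2.354 m, P = 2.306 m (p = P/D = 0.979609); state ← (V=0, rpm=0)
throttle_to(9537): rpm ← 9537
set_airspeed(8.76): V ← 8.76 m/s
final state: V = 8.76 m/s, rpm = 9537 → n = rpm/60 = 158.950000 rev/s
J = V / (n·D) = 8.76 / (158.950000 × 2.354) = 0.023412
regime bands: climb J<0.4898 | cruise [0.4898, 0.9796) | windmill J≥0.9796
J = 0.0234 → climb

J = 0.0234, regime = climb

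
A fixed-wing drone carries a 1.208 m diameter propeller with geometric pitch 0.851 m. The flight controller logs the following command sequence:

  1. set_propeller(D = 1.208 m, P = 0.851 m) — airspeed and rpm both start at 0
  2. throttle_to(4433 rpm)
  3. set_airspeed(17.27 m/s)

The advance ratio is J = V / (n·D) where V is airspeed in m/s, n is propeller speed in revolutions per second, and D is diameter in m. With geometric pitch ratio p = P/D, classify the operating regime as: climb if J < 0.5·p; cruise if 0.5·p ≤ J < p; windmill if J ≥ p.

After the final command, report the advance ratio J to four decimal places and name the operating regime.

J = 0.1935, regime = climb

set_propeller: D = 1.208 m, P = 0.851 m (p = P/D = 0.704470); state ← (V=0, rpm=0)
throttle_to(4433): rpm ← 4433
set_airspeed(17.27): V ← 17.27 m/s
final state: V = 17.27 m/s, rpm = 4433 → n = rpm/60 = 73.883333 rev/s
J = V / (n·D) = 17.27 / (73.883333 × 1.208) = 0.193499
regime bands: climb J<0.3522 | cruise [0.3522, 0.7045) | windmill J≥0.7045
J = 0.1935 → climb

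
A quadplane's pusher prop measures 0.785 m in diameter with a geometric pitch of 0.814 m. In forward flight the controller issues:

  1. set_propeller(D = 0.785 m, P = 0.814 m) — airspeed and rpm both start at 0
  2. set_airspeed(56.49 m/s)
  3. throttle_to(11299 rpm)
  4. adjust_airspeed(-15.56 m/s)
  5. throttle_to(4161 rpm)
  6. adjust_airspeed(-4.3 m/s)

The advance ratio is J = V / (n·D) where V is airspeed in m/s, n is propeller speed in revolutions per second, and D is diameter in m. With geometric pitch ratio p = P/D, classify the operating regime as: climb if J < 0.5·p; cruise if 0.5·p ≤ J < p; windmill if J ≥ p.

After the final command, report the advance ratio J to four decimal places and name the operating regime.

J = 0.6729, regime = cruise

set_propeller: D = 0.785 m, P = 0.814 m (p = P/D = 1.036943); state ← (V=0, rpm=0)
set_airspeed(56.49): V ← 56.49 m/s
throttle_to(11299): rpm ← 11299
adjust_airspeed(-15.56): V ← 56.49 -15.56 = 40.93 m/s
throttle_to(4161): rpm ← 4161
adjust_airspeed(-4.3): V ← 40.93 -4.3 = 36.63 m/s
final state: V = 36.63 m/s, rpm = 4161 → n = rpm/60 = 69.350000 rev/s
J = V / (n·D) = 36.63 / (69.350000 × 0.785) = 0.672854
regime bands: climb J<0.5185 | cruise [0.5185, 1.0369) | windmill J≥1.0369
J = 0.6729 → cruise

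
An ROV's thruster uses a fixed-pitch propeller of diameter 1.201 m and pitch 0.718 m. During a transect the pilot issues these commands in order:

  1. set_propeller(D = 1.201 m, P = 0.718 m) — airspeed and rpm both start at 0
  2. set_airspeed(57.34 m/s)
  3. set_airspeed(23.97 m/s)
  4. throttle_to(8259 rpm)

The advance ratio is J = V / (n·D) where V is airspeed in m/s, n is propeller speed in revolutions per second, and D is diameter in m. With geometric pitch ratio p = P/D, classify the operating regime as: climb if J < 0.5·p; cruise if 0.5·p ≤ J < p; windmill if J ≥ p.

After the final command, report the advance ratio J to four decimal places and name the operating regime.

set_propeller: D = 1.201 m, P = 0.718 m (p = P/D = 0.597835); state ← (V=0, rpm=0)
set_airspeed(57.34): V ← 57.34 m/s
set_airspeed(23.97): V ← 23.97 m/s
throttle_to(8259): rpm ← 8259
final state: V = 23.97 m/s, rpm = 8259 → n = rpm/60 = 137.650000 rev/s
J = V / (n·D) = 23.97 / (137.650000 × 1.201) = 0.144994
regime bands: climb J<0.2989 | cruise [0.2989, 0.5978) | windmill J≥0.5978
J = 0.1450 → climb

J = 0.1450, regime = climb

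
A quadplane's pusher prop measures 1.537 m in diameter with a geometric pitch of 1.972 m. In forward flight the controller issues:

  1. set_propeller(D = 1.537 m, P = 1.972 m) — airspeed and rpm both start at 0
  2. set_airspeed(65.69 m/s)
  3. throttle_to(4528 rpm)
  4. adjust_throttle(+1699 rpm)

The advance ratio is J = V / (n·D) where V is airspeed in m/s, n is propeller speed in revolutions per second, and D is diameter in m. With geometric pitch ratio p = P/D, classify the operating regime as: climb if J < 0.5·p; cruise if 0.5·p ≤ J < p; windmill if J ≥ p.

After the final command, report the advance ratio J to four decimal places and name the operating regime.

J = 0.4118, regime = climb

set_propeller: D = 1.537 m, P = 1.972 m (p = P/D = 1.283019); state ← (V=0, rpm=0)
set_airspeed(65.69): V ← 65.69 m/s
throttle_to(4528): rpm ← 4528
adjust_throttle(+1699): rpm ← 4528 +1699 = 6227
final state: V = 65.69 m/s, rpm = 6227 → n = rpm/60 = 103.783333 rev/s
J = V / (n·D) = 65.69 / (103.783333 × 1.537) = 0.411811
regime bands: climb J<0.6415 | cruise [0.6415, 1.2830) | windmill J≥1.2830
J = 0.4118 → climb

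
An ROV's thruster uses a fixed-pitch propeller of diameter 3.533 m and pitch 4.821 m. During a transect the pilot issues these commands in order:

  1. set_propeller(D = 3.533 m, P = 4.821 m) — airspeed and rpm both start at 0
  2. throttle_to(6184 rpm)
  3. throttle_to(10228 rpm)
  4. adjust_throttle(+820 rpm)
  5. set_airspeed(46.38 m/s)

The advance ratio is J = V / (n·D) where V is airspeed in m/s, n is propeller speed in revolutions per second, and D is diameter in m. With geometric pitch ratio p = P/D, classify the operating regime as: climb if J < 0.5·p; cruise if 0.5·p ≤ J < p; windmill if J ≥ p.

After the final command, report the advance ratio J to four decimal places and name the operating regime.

J = 0.0713, regime = climb

set_propeller: D = 3.533 m, P = 4.821 m (p = P/D = 1.364563); state ← (V=0, rpm=0)
throttle_to(6184): rpm ← 6184
throttle_to(10228): rpm ← 10228
adjust_throttle(+820): rpm ← 10228 +820 = 11048
set_airspeed(46.38): V ← 46.38 m/s
final state: V = 46.38 m/s, rpm = 11048 → n = rpm/60 = 184.133333 rev/s
J = V / (n·D) = 46.38 / (184.133333 × 3.533) = 0.071294
regime bands: climb J<0.6823 | cruise [0.6823, 1.3646) | windmill J≥1.3646
J = 0.0713 → climb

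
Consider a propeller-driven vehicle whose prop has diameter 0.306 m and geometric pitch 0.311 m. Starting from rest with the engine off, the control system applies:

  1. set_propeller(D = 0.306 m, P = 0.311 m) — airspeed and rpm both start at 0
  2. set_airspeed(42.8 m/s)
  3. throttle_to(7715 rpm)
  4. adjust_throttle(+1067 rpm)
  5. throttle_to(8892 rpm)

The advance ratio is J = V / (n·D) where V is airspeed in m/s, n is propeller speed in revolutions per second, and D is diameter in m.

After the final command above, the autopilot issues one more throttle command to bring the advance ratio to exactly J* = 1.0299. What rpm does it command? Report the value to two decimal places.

rpm = 8148.52

set_propeller: D = 0.306 m, P = 0.311 m (p = P/D = 1.016340); state ← (V=0, rpm=0)
set_airspeed(42.8): V ← 42.8 m/s
throttle_to(7715): rpm ← 7715
adjust_throttle(+1067): rpm ← 7715 +1067 = 8782
throttle_to(8892): rpm ← 8892
final state: V = 42.8 m/s, rpm = 8892 → n = rpm/60 = 148.200000 rev/s
target J* = 1.0299; solve J* = V/(n·D) for n: n = V/(J*·D) = 42.8/(1.0299 × 0.306) = 135.808604 rev/s
rpm = 60·n = 8148.516228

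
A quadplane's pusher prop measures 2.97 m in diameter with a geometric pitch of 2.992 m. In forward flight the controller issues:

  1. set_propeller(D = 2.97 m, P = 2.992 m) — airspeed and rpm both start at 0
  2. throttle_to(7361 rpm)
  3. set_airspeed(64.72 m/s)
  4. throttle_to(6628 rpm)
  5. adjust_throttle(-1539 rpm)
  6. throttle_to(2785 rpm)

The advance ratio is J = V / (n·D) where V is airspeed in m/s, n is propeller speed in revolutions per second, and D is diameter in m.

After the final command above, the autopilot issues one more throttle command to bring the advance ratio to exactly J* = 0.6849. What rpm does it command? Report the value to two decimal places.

set_propeller: D = 2.97 m, P = 2.992 m (p = P/D = 1.007407); state ← (V=0, rpm=0)
throttle_to(7361): rpm ← 7361
set_airspeed(64.72): V ← 64.72 m/s
throttle_to(6628): rpm ← 6628
adjust_throttle(-1539): rpm ← 6628 -1539 = 5089
throttle_to(2785): rpm ← 2785
final state: V = 64.72 m/s, rpm = 2785 → n = rpm/60 = 46.416667 rev/s
target J* = 0.6849; solve J* = V/(n·D) for n: n = V/(J*·D) = 64.72/(0.6849 × 2.97) = 31.816682 rev/s
rpm = 60·n = 1909.000945

rpm = 1909.00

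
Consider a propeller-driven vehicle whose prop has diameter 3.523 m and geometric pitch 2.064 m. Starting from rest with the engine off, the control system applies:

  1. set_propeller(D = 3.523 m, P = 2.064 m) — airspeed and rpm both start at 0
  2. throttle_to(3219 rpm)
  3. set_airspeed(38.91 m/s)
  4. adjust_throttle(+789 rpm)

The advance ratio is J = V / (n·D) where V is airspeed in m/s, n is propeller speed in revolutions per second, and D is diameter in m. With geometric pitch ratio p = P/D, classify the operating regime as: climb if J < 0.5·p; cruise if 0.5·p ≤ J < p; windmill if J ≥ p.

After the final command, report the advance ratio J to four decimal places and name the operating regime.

J = 0.1653, regime = climb

set_propeller: D = 3.523 m, P = 2.064 m (p = P/D = 0.585864); state ← (V=0, rpm=0)
throttle_to(3219): rpm ← 3219
set_airspeed(38.91): V ← 38.91 m/s
adjust_throttle(+789): rpm ← 3219 +789 = 4008
final state: V = 38.91 m/s, rpm = 4008 → n = rpm/60 = 66.800000 rev/s
J = V / (n·D) = 38.91 / (66.800000 × 3.523) = 0.165338
regime bands: climb J<0.2929 | cruise [0.2929, 0.5859) | windmill J≥0.5859
J = 0.1653 → climb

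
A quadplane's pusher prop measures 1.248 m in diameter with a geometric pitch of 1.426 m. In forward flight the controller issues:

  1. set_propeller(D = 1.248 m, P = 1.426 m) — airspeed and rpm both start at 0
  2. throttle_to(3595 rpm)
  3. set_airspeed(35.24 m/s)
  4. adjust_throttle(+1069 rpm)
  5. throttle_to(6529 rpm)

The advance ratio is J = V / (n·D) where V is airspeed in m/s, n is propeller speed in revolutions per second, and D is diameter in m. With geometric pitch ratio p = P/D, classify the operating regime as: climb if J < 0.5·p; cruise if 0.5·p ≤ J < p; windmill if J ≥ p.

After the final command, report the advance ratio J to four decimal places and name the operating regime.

set_propeller: D = 1.248 m, P = 1.426 m (p = P/D = 1.142628); state ← (V=0, rpm=0)
throttle_to(3595): rpm ← 3595
set_airspeed(35.24): V ← 35.24 m/s
adjust_throttle(+1069): rpm ← 3595 +1069 = 4664
throttle_to(6529): rpm ← 6529
final state: V = 35.24 m/s, rpm = 6529 → n = rpm/60 = 108.816667 rev/s
J = V / (n·D) = 35.24 / (108.816667 × 1.248) = 0.259493
regime bands: climb J<0.5713 | cruise [0.5713, 1.1426) | windmill J≥1.1426
J = 0.2595 → climb

J = 0.2595, regime = climb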